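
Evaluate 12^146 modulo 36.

By square-and-multiply:
146 in binary is 10010010, i.e. 146 = 128 + 16 + 2.
12^1 ≡ 12 (mod 36)
12^2 ≡ 12^2 = 144 ≡ 0 (mod 36)
12^4 ≡ 0^2 = 0 (mod 36)
12^8 ≡ 0^2 = 0 (mod 36)
12^16 ≡ 0^2 = 0 (mod 36)
12^32 ≡ 0^2 = 0 (mod 36)
12^64 ≡ 0^2 = 0 (mod 36)
12^128 ≡ 0^2 = 0 (mod 36)
12^146 = 12^128 * 12^16 * 12^2 ≡ 0 * 0 * 0 (mod 36).
Accumulate the product:
0 * 0 = 0
0 * 0 = 0

0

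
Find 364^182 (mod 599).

Using repeated squaring:
364^1 ≡ 364 (mod 599)
364^2 ≡ 364^2 = 132496 ≡ 117 (mod 599)
364^4 ≡ 117^2 = 13689 ≡ 511 (mod 599)
364^8 ≡ 511^2 = 261121 ≡ 556 (mod 599)
364^16 ≡ 556^2 = 309136 ≡ 52 (mod 599)
364^32 ≡ 52^2 = 2704 ≡ 308 (mod 599)
364^64 ≡ 308^2 = 94864 ≡ 222 (mod 599)
364^128 ≡ 222^2 = 49284 ≡ 166 (mod 599)
364^182 = 364^128 * 364^32 * 364^16 * 364^4 * 364^2 ≡ 166 * 308 * 52 * 511 * 117 (mod 599).
Accumulate the product:
166 * 308 = 51128 ≡ 213
213 * 52 = 11076 ≡ 294
294 * 511 = 150234 ≡ 484
484 * 117 = 56628 ≡ 322

322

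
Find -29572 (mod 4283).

-29572 = -7×4283 + 409, so -29572 ≡ 409 (mod 4283).

409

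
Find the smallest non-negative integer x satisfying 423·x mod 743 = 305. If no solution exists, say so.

gcd(423, 743) = 1, so a unique solution mod 743 exists.
423⁻¹ ≡ 202 (mod 743).
x ≡ 202·305 ≡ 684 (mod 743).

684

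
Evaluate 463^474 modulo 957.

By square-and-multiply:
474 in binary is 111011010, i.e. 474 = 256 + 128 + 64 + 16 + 8 + 2.
463^1 ≡ 463 (mod 957)
463^2 ≡ 463^2 = 214369 ≡ 1 (mod 957)
463^4 ≡ 1^2 = 1 (mod 957)
463^8 ≡ 1^2 = 1 (mod 957)
463^16 ≡ 1^2 = 1 (mod 957)
463^32 ≡ 1^2 = 1 (mod 957)
463^64 ≡ 1^2 = 1 (mod 957)
463^128 ≡ 1^2 = 1 (mod 957)
463^256 ≡ 1^2 = 1 (mod 957)
463^474 = 463^256 · 463^128 · 463^64 · 463^16 · 463^8 · 463^2 ≡ 1 · 1 · 1 · 1 · 1 · 1 (mod 957).
Accumulate the product:
1 · 1 = 1
1 · 1 = 1
1 · 1 = 1
1 · 1 = 1
1 · 1 = 1

1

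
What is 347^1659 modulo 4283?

1576

1659 in binary is 11001111011, i.e. 1659 = 1024 + 512 + 64 + 32 + 16 + 8 + 2 + 1.
347^1 ≡ 347 (mod 4283)
347^2 ≡ 347^2 = 120409 ≡ 485 (mod 4283)
347^4 ≡ 485^2 = 235225 ≡ 3943 (mod 4283)
347^8 ≡ 3943^2 = 15547249 ≡ 4242 (mod 4283)
347^16 ≡ 4242^2 = 17994564 ≡ 1681 (mod 4283)
347^32 ≡ 1681^2 = 2825761 ≡ 3264 (mod 4283)
347^64 ≡ 3264^2 = 10653696 ≡ 1875 (mod 4283)
347^128 ≡ 1875^2 = 3515625 ≡ 3565 (mod 4283)
347^256 ≡ 3565^2 = 12709225 ≡ 1564 (mod 4283)
347^512 ≡ 1564^2 = 2446096 ≡ 503 (mod 4283)
347^1024 ≡ 503^2 = 253009 ≡ 312 (mod 4283)
347^1659 = 347^1024 * 347^512 * 347^64 * 347^32 * 347^16 * 347^8 * 347^2 * 347^1 ≡ 312 * 503 * 1875 * 3264 * 1681 * 4242 * 485 * 347 (mod 4283).
Accumulate the product:
312 * 503 = 156936 ≡ 2748
2748 * 1875 = 5152500 ≡ 51
51 * 3264 = 166464 ≡ 3710
3710 * 1681 = 6236510 ≡ 462
462 * 4242 = 1959804 ≡ 2473
2473 * 485 = 1199405 ≡ 165
165 * 347 = 57255 ≡ 1576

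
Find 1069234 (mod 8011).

1069234 = 133*8011 + 3771, so 1069234 ≡ 3771 (mod 8011).

3771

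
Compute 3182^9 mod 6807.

9 in binary is 1001, i.e. 9 = 8 + 1.
3182^1 ≡ 3182 (mod 6807)
3182^2 ≡ 3182^2 = 10125124 ≡ 3115 (mod 6807)
3182^4 ≡ 3115^2 = 9703225 ≡ 3250 (mod 6807)
3182^8 ≡ 3250^2 = 10562500 ≡ 4843 (mod 6807)
3182^9 = 3182^8 * 3182^1 ≡ 4843 * 3182 (mod 6807).
4843 * 3182 = 15410426 ≡ 6185 (mod 6807).

6185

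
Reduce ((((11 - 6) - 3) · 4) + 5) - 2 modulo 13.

11 - 6 = 5
5 - 3 = 2
2 · 4 = 8
8 + 5 = 13 ≡ 0 (mod 13)
0 - 2 = -2 ≡ 11 (mod 13)

11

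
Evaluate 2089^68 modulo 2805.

2311

Using repeated squaring:
2089^1 ≡ 2089 (mod 2805)
2089^2 ≡ 2089^2 = 4363921 ≡ 2146 (mod 2805)
2089^4 ≡ 2146^2 = 4605316 ≡ 2311 (mod 2805)
2089^8 ≡ 2311^2 = 5340721 ≡ 1 (mod 2805)
2089^16 ≡ 1^2 = 1 (mod 2805)
2089^32 ≡ 1^2 = 1 (mod 2805)
2089^64 ≡ 1^2 = 1 (mod 2805)
2089^68 = 2089^64 · 2089^4 ≡ 1 · 2311 (mod 2805).
1 · 2311 = 2311 ≡ 2311 (mod 2805).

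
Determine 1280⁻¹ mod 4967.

3636

Run the extended Euclidean algorithm:
4967 = 3·1280 + 1127
1280 = 1·1127 + 153
1127 = 7·153 + 56
153 = 2·56 + 41
56 = 1·41 + 15
41 = 2·15 + 11
15 = 1·11 + 4
11 = 2·4 + 3
4 = 1·3 + 1
3 = 3·1 + 0
gcd(1280, 4967) = 1, so the inverse exists.
Back-substitute for 1:
1 = 1·4 − 1·3
  = −1·11 + 3·4
  = 3·15 − 4·11
  = −4·41 + 11·15
  = 11·56 − 15·41
  = −15·153 + 41·56
  = 41·1127 − 302·153
  = −302·1280 + 343·1127
  = 343·4967 − 1331·1280
So 1280⁻¹ ≡ −1331 ≡ 3636 (mod 4967).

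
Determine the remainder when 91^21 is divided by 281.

Using repeated squaring:
21 in binary is 10101, i.e. 21 = 16 + 4 + 1.
91^1 ≡ 91 (mod 281)
91^2 ≡ 91^2 = 8281 ≡ 132 (mod 281)
91^4 ≡ 132^2 = 17424 ≡ 2 (mod 281)
91^8 ≡ 2^2 = 4 (mod 281)
91^16 ≡ 4^2 = 16 (mod 281)
91^21 = 91^16 · 91^4 · 91^1 ≡ 16 · 2 · 91 (mod 281).
Accumulate the product:
16 · 2 = 32
32 · 91 = 2912 ≡ 102

102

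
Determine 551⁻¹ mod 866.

855

Apply the Euclidean algorithm and back-substitute:
866 = 1·551 + 315
551 = 1·315 + 236
315 = 1·236 + 79
236 = 2·79 + 78
79 = 1·78 + 1
78 = 78·1 + 0
gcd(551, 866) = 1, so the inverse exists.
Bézout: 1 = 7·866 − 11·551.
So 551⁻¹ ≡ −11 ≡ 855 (mod 866).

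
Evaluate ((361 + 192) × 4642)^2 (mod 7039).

1654

361 + 192 = 553
553 × 4642 = 2567026 ≡ 4830 (mod 7039)
(4830)^2 ≡ 1654 (mod 7039)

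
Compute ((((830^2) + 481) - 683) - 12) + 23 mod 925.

(830)^2 ≡ 700 (mod 925)
700 + 481 = 1181 ≡ 256 (mod 925)
256 - 683 = -427 ≡ 498 (mod 925)
498 - 12 = 486
486 + 23 = 509

509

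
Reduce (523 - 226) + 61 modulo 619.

358

523 - 226 = 297
297 + 61 = 358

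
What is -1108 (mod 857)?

-1108 = -2×857 + 606, so -1108 ≡ 606 (mod 857).

606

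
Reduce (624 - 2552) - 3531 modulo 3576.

1693

624 - 2552 = -1928 ≡ 1648 (mod 3576)
1648 - 3531 = -1883 ≡ 1693 (mod 3576)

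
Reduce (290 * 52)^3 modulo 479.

284

290 * 52 = 15080 ≡ 231 (mod 479)
(231)^3 ≡ 284 (mod 479)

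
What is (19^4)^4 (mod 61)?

42

(19)^4 ≡ 25 (mod 61)
(25)^4 ≡ 42 (mod 61)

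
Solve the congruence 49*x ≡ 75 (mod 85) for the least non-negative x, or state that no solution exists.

5

gcd(49, 85) = 1, so a unique solution mod 85 exists.
49⁻¹ ≡ 59 (mod 85).
x ≡ 59*75 ≡ 5 (mod 85).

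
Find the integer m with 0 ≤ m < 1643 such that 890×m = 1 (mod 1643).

Apply the Euclidean algorithm and back-substitute:
1643 = 1*890 + 753
890 = 1*753 + 137
753 = 5*137 + 68
137 = 2*68 + 1
68 = 68*1 + 0
gcd(890, 1643) = 1, so the inverse exists.
Bézout: 1 = −13*1643 + 24*890.
So 890⁻¹ ≡ 24 (mod 1643).

24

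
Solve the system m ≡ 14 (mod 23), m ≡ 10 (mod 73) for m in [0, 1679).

23⁻¹ mod 73: 23×54 ≡ 1 (mod 73), so 23⁻¹ ≡ 54.
m = 14 + 23×((10 − 14)×54 mod 73) = 14 + 23×3 = 83.
Check: 83 mod 23 = 14, 83 mod 73 = 10. ✓

83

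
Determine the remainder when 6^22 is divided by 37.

36

6^1 ≡ 6 (mod 37)
6^2 ≡ 6^2 = 36 (mod 37)
6^4 ≡ 36^2 = 1296 ≡ 1 (mod 37)
6^8 ≡ 1^2 = 1 (mod 37)
6^16 ≡ 1^2 = 1 (mod 37)
6^22 = 6^16 * 6^4 * 6^2 ≡ 1 * 1 * 36 (mod 37).
Accumulate the product:
1 * 1 = 1
1 * 36 = 36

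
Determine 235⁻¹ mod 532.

163

By the extended Euclidean algorithm:
532 = 2·235 + 62
235 = 3·62 + 49
62 = 1·49 + 13
49 = 3·13 + 10
13 = 1·10 + 3
10 = 3·3 + 1
3 = 3·1 + 0
gcd(235, 532) = 1, so the inverse exists.
Back-substitute for 1:
1 = 1·10 − 3·3
  = −3·13 + 4·10
  = 4·49 − 15·13
  = −15·62 + 19·49
  = 19·235 − 72·62
  = −72·532 + 163·235
So 235⁻¹ ≡ 163 (mod 532).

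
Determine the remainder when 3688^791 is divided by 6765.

3688^1 ≡ 3688 (mod 6765)
3688^2 ≡ 3688^2 = 13601344 ≡ 3694 (mod 6765)
3688^4 ≡ 3694^2 = 13645636 ≡ 631 (mod 6765)
3688^8 ≡ 631^2 = 398161 ≡ 5791 (mod 6765)
3688^16 ≡ 5791^2 = 33535681 ≡ 1576 (mod 6765)
3688^32 ≡ 1576^2 = 2483776 ≡ 1021 (mod 6765)
3688^64 ≡ 1021^2 = 1042441 ≡ 631 (mod 6765)
3688^128 ≡ 631^2 = 398161 ≡ 5791 (mod 6765)
3688^256 ≡ 5791^2 = 33535681 ≡ 1576 (mod 6765)
3688^512 ≡ 1576^2 = 2483776 ≡ 1021 (mod 6765)
3688^791 = 3688^512 · 3688^256 · 3688^16 · 3688^4 · 3688^2 · 3688^1 ≡ 1021 · 1576 · 1576 · 631 · 3694 · 3688 (mod 6765).
Accumulate the product:
1021 · 1576 = 1609096 ≡ 5791
5791 · 1576 = 9126616 ≡ 631
631 · 631 = 398161 ≡ 5791
5791 · 3694 = 21391954 ≡ 1024
1024 · 3688 = 3776512 ≡ 1642

1642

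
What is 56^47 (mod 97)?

47 in binary is 101111, i.e. 47 = 32 + 8 + 4 + 2 + 1.
56^1 ≡ 56 (mod 97)
56^2 ≡ 56^2 = 3136 ≡ 32 (mod 97)
56^4 ≡ 32^2 = 1024 ≡ 54 (mod 97)
56^8 ≡ 54^2 = 2916 ≡ 6 (mod 97)
56^16 ≡ 6^2 = 36 (mod 97)
56^32 ≡ 36^2 = 1296 ≡ 35 (mod 97)
56^47 = 56^32 · 56^8 · 56^4 · 56^2 · 56^1 ≡ 35 · 6 · 54 · 32 · 56 (mod 97).
Accumulate the product:
35 · 6 = 210 ≡ 16
16 · 54 = 864 ≡ 88
88 · 32 = 2816 ≡ 3
3 · 56 = 168 ≡ 71

71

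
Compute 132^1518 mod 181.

By square-and-multiply:
1518 in binary is 10111101110, i.e. 1518 = 1024 + 256 + 128 + 64 + 32 + 8 + 4 + 2.
132^1 ≡ 132 (mod 181)
132^2 ≡ 132^2 = 17424 ≡ 48 (mod 181)
132^4 ≡ 48^2 = 2304 ≡ 132 (mod 181)
132^8 ≡ 132^2 = 17424 ≡ 48 (mod 181)
132^16 ≡ 48^2 = 2304 ≡ 132 (mod 181)
132^32 ≡ 132^2 = 17424 ≡ 48 (mod 181)
132^64 ≡ 48^2 = 2304 ≡ 132 (mod 181)
132^128 ≡ 132^2 = 17424 ≡ 48 (mod 181)
132^256 ≡ 48^2 = 2304 ≡ 132 (mod 181)
132^512 ≡ 132^2 = 17424 ≡ 48 (mod 181)
132^1024 ≡ 48^2 = 2304 ≡ 132 (mod 181)
132^1518 = 132^1024 * 132^256 * 132^128 * 132^64 * 132^32 * 132^8 * 132^4 * 132^2 ≡ 132 * 132 * 48 * 132 * 48 * 48 * 132 * 48 (mod 181).
Accumulate the product:
132 * 132 = 17424 ≡ 48
48 * 48 = 2304 ≡ 132
132 * 132 = 17424 ≡ 48
48 * 48 = 2304 ≡ 132
132 * 48 = 6336 ≡ 1
1 * 132 = 132
132 * 48 = 6336 ≡ 1

1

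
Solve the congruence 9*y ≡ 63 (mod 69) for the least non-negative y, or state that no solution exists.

gcd(9, 69) = 3, and 3 | 63, so solutions exist.
Divide through by 3: 3*y mod 23 = 21.
3⁻¹ ≡ 8 (mod 23).
y ≡ 8*21 ≡ 7 (mod 23).
The smallest non-negative solution is y = 7.

7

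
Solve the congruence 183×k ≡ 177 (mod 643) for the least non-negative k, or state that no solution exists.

gcd(183, 643) = 1, so a unique solution mod 643 exists.
183⁻¹ ≡ 513 (mod 643).
k ≡ 513×177 ≡ 138 (mod 643).

138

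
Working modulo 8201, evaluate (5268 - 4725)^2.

5268 - 4725 = 543
(543)^2 ≡ 7814 (mod 8201)

7814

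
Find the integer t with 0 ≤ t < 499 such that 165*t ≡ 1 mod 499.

By the extended Euclidean algorithm:
499 = 3*165 + 4
165 = 41*4 + 1
4 = 4*1 + 0
gcd(165, 499) = 1, so the inverse exists.
Back-substitute for 1:
1 = 1*165 − 41*4
  = −41*499 + 124*165
So 165⁻¹ ≡ 124 (mod 499).

124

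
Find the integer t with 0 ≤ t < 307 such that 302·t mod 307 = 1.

307 = 1·302 + 5
302 = 60·5 + 2
5 = 2·2 + 1
2 = 2·1 + 0
gcd(302, 307) = 1, so the inverse exists.
Back-substitute for 1:
1 = 1·5 − 2·2
  = −2·302 + 121·5
  = 121·307 − 123·302
So 302⁻¹ ≡ −123 ≡ 184 (mod 307).

184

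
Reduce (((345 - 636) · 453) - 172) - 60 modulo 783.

345 - 636 = -291 ≡ 492 (mod 783)
492 · 453 = 222876 ≡ 504 (mod 783)
504 - 172 = 332
332 - 60 = 272

272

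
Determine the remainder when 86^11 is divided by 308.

284

11 in binary is 1011, i.e. 11 = 8 + 2 + 1.
86^1 ≡ 86 (mod 308)
86^2 ≡ 86^2 = 7396 ≡ 4 (mod 308)
86^4 ≡ 4^2 = 16 (mod 308)
86^8 ≡ 16^2 = 256 (mod 308)
86^11 = 86^8 × 86^2 × 86^1 ≡ 256 × 4 × 86 (mod 308).
Accumulate the product:
256 × 4 = 1024 ≡ 100
100 × 86 = 8600 ≡ 284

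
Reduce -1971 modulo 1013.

55

-1971 = -2×1013 + 55, so -1971 ≡ 55 (mod 1013).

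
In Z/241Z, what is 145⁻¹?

Apply the Euclidean algorithm and back-substitute:
241 = 1×145 + 96
145 = 1×96 + 49
96 = 1×49 + 47
49 = 1×47 + 2
47 = 23×2 + 1
2 = 2×1 + 0
gcd(145, 241) = 1, so the inverse exists.
Bézout: 1 = 71×241 − 118×145.
So 145⁻¹ ≡ −118 ≡ 123 (mod 241).

123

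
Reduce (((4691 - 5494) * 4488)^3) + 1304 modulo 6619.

4691 - 5494 = -803 ≡ 5816 (mod 6619)
5816 * 4488 = 26102208 ≡ 3491 (mod 6619)
(3491)^3 ≡ 1234 (mod 6619)
1234 + 1304 = 2538

2538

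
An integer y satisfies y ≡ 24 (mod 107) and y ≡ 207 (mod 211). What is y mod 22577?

13078

107⁻¹ mod 211: 107*71 ≡ 1 (mod 211), so 107⁻¹ ≡ 71.
y = 24 + 107*((207 − 24)*71 mod 211) = 24 + 107*122 = 13078.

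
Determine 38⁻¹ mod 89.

Run the extended Euclidean algorithm:
89 = 2*38 + 13
38 = 2*13 + 12
13 = 1*12 + 1
12 = 12*1 + 0
gcd(38, 89) = 1, so the inverse exists.
Bézout: 1 = 3*89 − 7*38.
So 38⁻¹ ≡ −7 ≡ 82 (mod 89).

82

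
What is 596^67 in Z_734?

Compute successive squares:
596^1 ≡ 596 (mod 734)
596^2 ≡ 596^2 = 355216 ≡ 694 (mod 734)
596^4 ≡ 694^2 = 481636 ≡ 132 (mod 734)
596^8 ≡ 132^2 = 17424 ≡ 542 (mod 734)
596^16 ≡ 542^2 = 293764 ≡ 164 (mod 734)
596^32 ≡ 164^2 = 26896 ≡ 472 (mod 734)
596^64 ≡ 472^2 = 222784 ≡ 382 (mod 734)
596^67 = 596^64 · 596^2 · 596^1 ≡ 382 · 694 · 596 (mod 734).
Accumulate the product:
382 · 694 = 265108 ≡ 134
134 · 596 = 79864 ≡ 592

592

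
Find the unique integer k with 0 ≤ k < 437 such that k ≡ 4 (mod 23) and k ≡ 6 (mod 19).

23⁻¹ mod 19: 23×5 ≡ 1 (mod 19), so 23⁻¹ ≡ 5.
k = 4 + 23×((6 − 4)×5 mod 19) = 4 + 23×10 = 234.

234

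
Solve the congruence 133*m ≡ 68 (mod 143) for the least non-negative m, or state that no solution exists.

79

gcd(133, 143) = 1, so a unique solution mod 143 exists.
133⁻¹ ≡ 100 (mod 143).
m ≡ 100*68 ≡ 79 (mod 143).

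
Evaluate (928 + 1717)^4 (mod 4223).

3790

928 + 1717 = 2645
(2645)^4 ≡ 3790 (mod 4223)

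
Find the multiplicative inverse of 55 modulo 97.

97 = 1*55 + 42
55 = 1*42 + 13
42 = 3*13 + 3
13 = 4*3 + 1
3 = 3*1 + 0
gcd(55, 97) = 1, so the inverse exists.
Back-substitute for 1:
1 = 1*13 − 4*3
  = −4*42 + 13*13
  = 13*55 − 17*42
  = −17*97 + 30*55
So 55⁻¹ ≡ 30 (mod 97).

30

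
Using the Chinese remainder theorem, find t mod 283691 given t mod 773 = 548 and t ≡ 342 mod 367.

54658

773⁻¹ mod 367: 773×160 ≡ 1 (mod 367), so 773⁻¹ ≡ 160.
t = 548 + 773×((342 − 548)×160 mod 367) = 548 + 773×70 = 54658.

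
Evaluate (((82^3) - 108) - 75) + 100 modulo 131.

37

(82)^3 ≡ 120 (mod 131)
120 - 108 = 12
12 - 75 = -63 ≡ 68 (mod 131)
68 + 100 = 168 ≡ 37 (mod 131)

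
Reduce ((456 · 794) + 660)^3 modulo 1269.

456 · 794 = 362064 ≡ 399 (mod 1269)
399 + 660 = 1059
(1059)^3 ≡ 162 (mod 1269)

162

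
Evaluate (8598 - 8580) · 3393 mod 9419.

8598 - 8580 = 18
18 · 3393 = 61074 ≡ 4560 (mod 9419)

4560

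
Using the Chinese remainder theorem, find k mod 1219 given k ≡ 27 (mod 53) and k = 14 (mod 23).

451

53⁻¹ mod 23: 53*10 ≡ 1 (mod 23), so 53⁻¹ ≡ 10.
k = 27 + 53*((14 − 27)*10 mod 23) = 27 + 53*8 = 451.
Check: 451 mod 53 = 27, 451 mod 23 = 14. ✓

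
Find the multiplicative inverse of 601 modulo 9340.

3621

9340 = 15·601 + 325
601 = 1·325 + 276
325 = 1·276 + 49
276 = 5·49 + 31
49 = 1·31 + 18
31 = 1·18 + 13
18 = 1·13 + 5
13 = 2·5 + 3
5 = 1·3 + 2
3 = 1·2 + 1
2 = 2·1 + 0
gcd(601, 9340) = 1, so the inverse exists.
Back-substitute for 1:
1 = 1·3 − 1·2
  = −1·5 + 2·3
  = 2·13 − 5·5
  = −5·18 + 7·13
  = 7·31 − 12·18
  = −12·49 + 19·31
  = 19·276 − 107·49
  = −107·325 + 126·276
  = 126·601 − 233·325
  = −233·9340 + 3621·601
So 601⁻¹ ≡ 3621 (mod 9340).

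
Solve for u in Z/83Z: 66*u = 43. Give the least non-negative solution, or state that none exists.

gcd(66, 83) = 1, so a unique solution mod 83 exists.
66⁻¹ ≡ 39 (mod 83).
u ≡ 39*43 ≡ 17 (mod 83).

17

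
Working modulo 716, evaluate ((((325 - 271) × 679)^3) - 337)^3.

675

325 - 271 = 54
54 × 679 = 36666 ≡ 150 (mod 716)
(150)^3 ≡ 492 (mod 716)
492 - 337 = 155
(155)^3 ≡ 675 (mod 716)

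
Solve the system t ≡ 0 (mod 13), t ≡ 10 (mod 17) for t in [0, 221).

13⁻¹ mod 17: 13×4 ≡ 1 (mod 17), so 13⁻¹ ≡ 4.
t = 0 + 13×((10 − 0)×4 mod 17) = 0 + 13×6 = 78.
Check: 78 mod 13 = 0, 78 mod 17 = 10. ✓

78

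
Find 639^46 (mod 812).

233

Using repeated squaring:
639^1 ≡ 639 (mod 812)
639^2 ≡ 639^2 = 408321 ≡ 697 (mod 812)
639^4 ≡ 697^2 = 485809 ≡ 233 (mod 812)
639^8 ≡ 233^2 = 54289 ≡ 697 (mod 812)
639^16 ≡ 697^2 = 485809 ≡ 233 (mod 812)
639^32 ≡ 233^2 = 54289 ≡ 697 (mod 812)
639^46 = 639^32 · 639^8 · 639^4 · 639^2 ≡ 697 · 697 · 233 · 697 (mod 812).
Accumulate the product:
697 · 697 = 485809 ≡ 233
233 · 233 = 54289 ≡ 697
697 · 697 = 485809 ≡ 233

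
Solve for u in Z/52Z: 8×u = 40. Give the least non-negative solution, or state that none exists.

gcd(8, 52) = 4, and 4 | 40, so solutions exist.
Divide through by 4: 2×u = 10 (mod 13).
2⁻¹ ≡ 7 (mod 13).
u ≡ 7×10 ≡ 5 (mod 13).
The smallest non-negative solution is u = 5.

5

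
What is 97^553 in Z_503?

443

Using repeated squaring:
553 in binary is 1000101001, i.e. 553 = 512 + 32 + 8 + 1.
97^1 ≡ 97 (mod 503)
97^2 ≡ 97^2 = 9409 ≡ 355 (mod 503)
97^4 ≡ 355^2 = 126025 ≡ 275 (mod 503)
97^8 ≡ 275^2 = 75625 ≡ 175 (mod 503)
97^16 ≡ 175^2 = 30625 ≡ 445 (mod 503)
97^32 ≡ 445^2 = 198025 ≡ 346 (mod 503)
97^64 ≡ 346^2 = 119716 ≡ 2 (mod 503)
97^128 ≡ 2^2 = 4 (mod 503)
97^256 ≡ 4^2 = 16 (mod 503)
97^512 ≡ 16^2 = 256 (mod 503)
97^553 = 97^512 · 97^32 · 97^8 · 97^1 ≡ 256 · 346 · 175 · 97 (mod 503).
Accumulate the product:
256 · 346 = 88576 ≡ 48
48 · 175 = 8400 ≡ 352
352 · 97 = 34144 ≡ 443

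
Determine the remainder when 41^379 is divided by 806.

Compute successive squares:
41^1 ≡ 41 (mod 806)
41^2 ≡ 41^2 = 1681 ≡ 69 (mod 806)
41^4 ≡ 69^2 = 4761 ≡ 731 (mod 806)
41^8 ≡ 731^2 = 534361 ≡ 789 (mod 806)
41^16 ≡ 789^2 = 622521 ≡ 289 (mod 806)
41^32 ≡ 289^2 = 83521 ≡ 503 (mod 806)
41^64 ≡ 503^2 = 253009 ≡ 731 (mod 806)
41^128 ≡ 731^2 = 534361 ≡ 789 (mod 806)
41^256 ≡ 789^2 = 622521 ≡ 289 (mod 806)
41^379 = 41^256 · 41^64 · 41^32 · 41^16 · 41^8 · 41^2 · 41^1 ≡ 289 · 731 · 503 · 289 · 789 · 69 · 41 (mod 806).
Accumulate the product:
289 · 731 = 211259 ≡ 87
87 · 503 = 43761 ≡ 237
237 · 289 = 68493 ≡ 789
789 · 789 = 622521 ≡ 289
289 · 69 = 19941 ≡ 597
597 · 41 = 24477 ≡ 297

297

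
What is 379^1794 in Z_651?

Using repeated squaring:
1794 in binary is 11100000010, i.e. 1794 = 1024 + 512 + 256 + 2.
379^1 ≡ 379 (mod 651)
379^2 ≡ 379^2 = 143641 ≡ 421 (mod 651)
379^4 ≡ 421^2 = 177241 ≡ 169 (mod 651)
379^8 ≡ 169^2 = 28561 ≡ 568 (mod 651)
379^16 ≡ 568^2 = 322624 ≡ 379 (mod 651)
379^32 ≡ 379^2 = 143641 ≡ 421 (mod 651)
379^64 ≡ 421^2 = 177241 ≡ 169 (mod 651)
379^128 ≡ 169^2 = 28561 ≡ 568 (mod 651)
379^256 ≡ 568^2 = 322624 ≡ 379 (mod 651)
379^512 ≡ 379^2 = 143641 ≡ 421 (mod 651)
379^1024 ≡ 421^2 = 177241 ≡ 169 (mod 651)
379^1794 = 379^1024 · 379^512 · 379^256 · 379^2 ≡ 169 · 421 · 379 · 421 (mod 651).
Accumulate the product:
169 · 421 = 71149 ≡ 190
190 · 379 = 72010 ≡ 400
400 · 421 = 168400 ≡ 442

442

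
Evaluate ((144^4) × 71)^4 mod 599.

250

(144)^4 ≡ 328 (mod 599)
328 × 71 = 23288 ≡ 526 (mod 599)
(526)^4 ≡ 250 (mod 599)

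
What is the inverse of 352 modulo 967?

By the extended Euclidean algorithm:
967 = 2·352 + 263
352 = 1·263 + 89
263 = 2·89 + 85
89 = 1·85 + 4
85 = 21·4 + 1
4 = 4·1 + 0
gcd(352, 967) = 1, so the inverse exists.
Bézout: 1 = 87·967 − 239·352.
So 352⁻¹ ≡ −239 ≡ 728 (mod 967).

728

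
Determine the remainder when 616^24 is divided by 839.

700

By square-and-multiply:
24 in binary is 11000, i.e. 24 = 16 + 8.
616^1 ≡ 616 (mod 839)
616^2 ≡ 616^2 = 379456 ≡ 228 (mod 839)
616^4 ≡ 228^2 = 51984 ≡ 805 (mod 839)
616^8 ≡ 805^2 = 648025 ≡ 317 (mod 839)
616^16 ≡ 317^2 = 100489 ≡ 648 (mod 839)
616^24 = 616^16 * 616^8 ≡ 648 * 317 (mod 839).
648 * 317 = 205416 ≡ 700 (mod 839).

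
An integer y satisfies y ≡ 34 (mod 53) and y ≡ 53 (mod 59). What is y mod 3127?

53⁻¹ mod 59: 53*49 ≡ 1 (mod 59), so 53⁻¹ ≡ 49.
y = 34 + 53*((53 − 34)*49 mod 59) = 34 + 53*46 = 2472.

2472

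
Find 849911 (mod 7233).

849911 = 117*7233 + 3650, so 849911 ≡ 3650 (mod 7233).

3650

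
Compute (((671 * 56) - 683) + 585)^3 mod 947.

339

671 * 56 = 37576 ≡ 643 (mod 947)
643 - 683 = -40 ≡ 907 (mod 947)
907 + 585 = 1492 ≡ 545 (mod 947)
(545)^3 ≡ 339 (mod 947)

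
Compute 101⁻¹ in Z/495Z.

495 = 4×101 + 91
101 = 1×91 + 10
91 = 9×10 + 1
10 = 10×1 + 0
gcd(101, 495) = 1, so the inverse exists.
Bézout: 1 = 10×495 − 49×101.
So 101⁻¹ ≡ −49 ≡ 446 (mod 495).

446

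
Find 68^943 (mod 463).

194

68^1 ≡ 68 (mod 463)
68^2 ≡ 68^2 = 4624 ≡ 457 (mod 463)
68^4 ≡ 457^2 = 208849 ≡ 36 (mod 463)
68^8 ≡ 36^2 = 1296 ≡ 370 (mod 463)
68^16 ≡ 370^2 = 136900 ≡ 315 (mod 463)
68^32 ≡ 315^2 = 99225 ≡ 143 (mod 463)
68^64 ≡ 143^2 = 20449 ≡ 77 (mod 463)
68^128 ≡ 77^2 = 5929 ≡ 373 (mod 463)
68^256 ≡ 373^2 = 139129 ≡ 229 (mod 463)
68^512 ≡ 229^2 = 52441 ≡ 122 (mod 463)
68^943 = 68^512 * 68^256 * 68^128 * 68^32 * 68^8 * 68^4 * 68^2 * 68^1 ≡ 122 * 229 * 373 * 143 * 370 * 36 * 457 * 68 (mod 463).
Accumulate the product:
122 * 229 = 27938 ≡ 158
158 * 373 = 58934 ≡ 133
133 * 143 = 19019 ≡ 36
36 * 370 = 13320 ≡ 356
356 * 36 = 12816 ≡ 315
315 * 457 = 143955 ≡ 425
425 * 68 = 28900 ≡ 194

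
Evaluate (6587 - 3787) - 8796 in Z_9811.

6587 - 3787 = 2800
2800 - 8796 = -5996 ≡ 3815 (mod 9811)

3815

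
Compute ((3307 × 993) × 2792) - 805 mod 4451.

3111

3307 × 993 = 3283851 ≡ 3464 (mod 4451)
3464 × 2792 = 9671488 ≡ 3916 (mod 4451)
3916 - 805 = 3111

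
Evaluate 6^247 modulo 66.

30

By square-and-multiply:
6^1 ≡ 6 (mod 66)
6^2 ≡ 6^2 = 36 (mod 66)
6^4 ≡ 36^2 = 1296 ≡ 42 (mod 66)
6^8 ≡ 42^2 = 1764 ≡ 48 (mod 66)
6^16 ≡ 48^2 = 2304 ≡ 60 (mod 66)
6^32 ≡ 60^2 = 3600 ≡ 36 (mod 66)
6^64 ≡ 36^2 = 1296 ≡ 42 (mod 66)
6^128 ≡ 42^2 = 1764 ≡ 48 (mod 66)
6^247 = 6^128 · 6^64 · 6^32 · 6^16 · 6^4 · 6^2 · 6^1 ≡ 48 · 42 · 36 · 60 · 42 · 36 · 6 (mod 66).
Accumulate the product:
48 · 42 = 2016 ≡ 36
36 · 36 = 1296 ≡ 42
42 · 60 = 2520 ≡ 12
12 · 42 = 504 ≡ 42
42 · 36 = 1512 ≡ 60
60 · 6 = 360 ≡ 30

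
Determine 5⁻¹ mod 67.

Apply the Euclidean algorithm and back-substitute:
67 = 13×5 + 2
5 = 2×2 + 1
2 = 2×1 + 0
gcd(5, 67) = 1, so the inverse exists.
Bézout: 1 = −2×67 + 27×5.
So 5⁻¹ ≡ 27 (mod 67).

27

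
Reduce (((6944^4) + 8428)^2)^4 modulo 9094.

56

(6944)^4 ≡ 3484 (mod 9094)
3484 + 8428 = 11912 ≡ 2818 (mod 9094)
(2818)^2 ≡ 2062 (mod 9094)
(2062)^4 ≡ 56 (mod 9094)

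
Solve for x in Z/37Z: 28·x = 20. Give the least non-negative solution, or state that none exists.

6

gcd(28, 37) = 1, so a unique solution mod 37 exists.
28⁻¹ ≡ 4 (mod 37).
x ≡ 4·20 ≡ 6 (mod 37).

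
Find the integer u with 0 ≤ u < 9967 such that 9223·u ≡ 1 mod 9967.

Apply the Euclidean algorithm and back-substitute:
9967 = 1·9223 + 744
9223 = 12·744 + 295
744 = 2·295 + 154
295 = 1·154 + 141
154 = 1·141 + 13
141 = 10·13 + 11
13 = 1·11 + 2
11 = 5·2 + 1
2 = 2·1 + 0
gcd(9223, 9967) = 1, so the inverse exists.
Back-substitute for 1:
1 = 1·11 − 5·2
  = −5·13 + 6·11
  = 6·141 − 65·13
  = −65·154 + 71·141
  = 71·295 − 136·154
  = −136·744 + 343·295
  = 343·9223 − 4252·744
  = −4252·9967 + 4595·9223
So 9223⁻¹ ≡ 4595 (mod 9967).

4595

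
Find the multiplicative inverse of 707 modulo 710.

473

Apply the Euclidean algorithm and back-substitute:
710 = 1·707 + 3
707 = 235·3 + 2
3 = 1·2 + 1
2 = 2·1 + 0
gcd(707, 710) = 1, so the inverse exists.
Back-substitute for 1:
1 = 1·3 − 1·2
  = −1·707 + 236·3
  = 236·710 − 237·707
So 707⁻¹ ≡ −237 ≡ 473 (mod 710).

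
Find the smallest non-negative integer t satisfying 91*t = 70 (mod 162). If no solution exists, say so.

gcd(91, 162) = 1, so a unique solution mod 162 exists.
91⁻¹ ≡ 73 (mod 162).
t ≡ 73*70 ≡ 88 (mod 162).

88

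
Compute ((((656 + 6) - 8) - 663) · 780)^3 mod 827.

754

656 + 6 = 662
662 - 8 = 654
654 - 663 = -9 ≡ 818 (mod 827)
818 · 780 = 638040 ≡ 423 (mod 827)
(423)^3 ≡ 754 (mod 827)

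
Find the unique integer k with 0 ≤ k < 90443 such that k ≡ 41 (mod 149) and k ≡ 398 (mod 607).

149⁻¹ mod 607: 149·110 ≡ 1 (mod 607), so 149⁻¹ ≡ 110.
k = 41 + 149·((398 − 41)·110 mod 607) = 41 + 149·422 = 62919.
Check: 62919 mod 149 = 41, 62919 mod 607 = 398. ✓

62919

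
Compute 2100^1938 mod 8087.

1938 in binary is 11110010010, i.e. 1938 = 1024 + 512 + 256 + 128 + 16 + 2.
2100^1 ≡ 2100 (mod 8087)
2100^2 ≡ 2100^2 = 4410000 ≡ 2585 (mod 8087)
2100^4 ≡ 2585^2 = 6682225 ≡ 2363 (mod 8087)
2100^8 ≡ 2363^2 = 5583769 ≡ 3739 (mod 8087)
2100^16 ≡ 3739^2 = 13980121 ≡ 5785 (mod 8087)
2100^32 ≡ 5785^2 = 33466225 ≡ 2219 (mod 8087)
2100^64 ≡ 2219^2 = 4923961 ≡ 7065 (mod 8087)
2100^128 ≡ 7065^2 = 49914225 ≡ 1261 (mod 8087)
2100^256 ≡ 1261^2 = 1590121 ≡ 5069 (mod 8087)
2100^512 ≡ 5069^2 = 25694761 ≡ 2362 (mod 8087)
2100^1024 ≡ 2362^2 = 5579044 ≡ 7101 (mod 8087)
2100^1938 = 2100^1024 * 2100^512 * 2100^256 * 2100^128 * 2100^16 * 2100^2 ≡ 7101 * 2362 * 5069 * 1261 * 5785 * 2585 (mod 8087).
Accumulate the product:
7101 * 2362 = 16772562 ≡ 124
124 * 5069 = 628556 ≡ 5857
5857 * 1261 = 7385677 ≡ 2246
2246 * 5785 = 12993110 ≡ 5388
5388 * 2585 = 13927980 ≡ 2166

2166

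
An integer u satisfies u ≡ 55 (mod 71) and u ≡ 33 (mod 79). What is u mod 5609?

4457

71⁻¹ mod 79: 71·69 ≡ 1 (mod 79), so 71⁻¹ ≡ 69.
u = 55 + 71·((33 − 55)·69 mod 79) = 55 + 71·62 = 4457.
Check: 4457 mod 71 = 55, 4457 mod 79 = 33. ✓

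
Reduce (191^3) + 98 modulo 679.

71

(191)^3 ≡ 652 (mod 679)
652 + 98 = 750 ≡ 71 (mod 679)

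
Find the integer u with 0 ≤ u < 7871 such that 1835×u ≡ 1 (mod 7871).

7871 = 4·1835 + 531
1835 = 3·531 + 242
531 = 2·242 + 47
242 = 5·47 + 7
47 = 6·7 + 5
7 = 1·5 + 2
5 = 2·2 + 1
2 = 2·1 + 0
gcd(1835, 7871) = 1, so the inverse exists.
Bézout: 1 = 781·7871 − 3350·1835.
So 1835⁻¹ ≡ −3350 ≡ 4521 (mod 7871).

4521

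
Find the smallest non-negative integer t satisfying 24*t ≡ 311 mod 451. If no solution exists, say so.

370

gcd(24, 451) = 1, so a unique solution mod 451 exists.
24⁻¹ ≡ 94 (mod 451).
t ≡ 94*311 ≡ 370 (mod 451).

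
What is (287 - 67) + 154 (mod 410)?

287 - 67 = 220
220 + 154 = 374

374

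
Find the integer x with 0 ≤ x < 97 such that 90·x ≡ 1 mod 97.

97 = 1*90 + 7
90 = 12*7 + 6
7 = 1*6 + 1
6 = 6*1 + 0
gcd(90, 97) = 1, so the inverse exists.
Back-substitute for 1:
1 = 1*7 − 1*6
  = −1*90 + 13*7
  = 13*97 − 14*90
So 90⁻¹ ≡ −14 ≡ 83 (mod 97).

83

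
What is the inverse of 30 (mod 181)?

175

181 = 6·30 + 1
30 = 30·1 + 0
gcd(30, 181) = 1, so the inverse exists.
Back-substitute for 1:
1 = 1·181 − 6·30
So 30⁻¹ ≡ −6 ≡ 175 (mod 181).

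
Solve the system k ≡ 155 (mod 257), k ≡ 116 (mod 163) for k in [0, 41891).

257⁻¹ mod 163: 257·137 ≡ 1 (mod 163), so 257⁻¹ ≡ 137.
k = 155 + 257·((116 − 155)·137 mod 163) = 155 + 257·36 = 9407.

9407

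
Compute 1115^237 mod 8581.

By square-and-multiply:
237 in binary is 11101101, i.e. 237 = 128 + 64 + 32 + 8 + 4 + 1.
1115^1 ≡ 1115 (mod 8581)
1115^2 ≡ 1115^2 = 1243225 ≡ 7561 (mod 8581)
1115^4 ≡ 7561^2 = 57168721 ≡ 2099 (mod 8581)
1115^8 ≡ 2099^2 = 4405801 ≡ 3748 (mod 8581)
1115^16 ≡ 3748^2 = 14047504 ≡ 407 (mod 8581)
1115^32 ≡ 407^2 = 165649 ≡ 2610 (mod 8581)
1115^64 ≡ 2610^2 = 6812100 ≡ 7367 (mod 8581)
1115^128 ≡ 7367^2 = 54272689 ≡ 6445 (mod 8581)
1115^237 = 1115^128 · 1115^64 · 1115^32 · 1115^8 · 1115^4 · 1115^1 ≡ 6445 · 7367 · 2610 · 3748 · 2099 · 1115 (mod 8581).
Accumulate the product:
6445 · 7367 = 47480315 ≡ 1642
1642 · 2610 = 4285620 ≡ 3701
3701 · 3748 = 13871348 ≡ 4452
4452 · 2099 = 9344748 ≡ 39
39 · 1115 = 43485 ≡ 580

580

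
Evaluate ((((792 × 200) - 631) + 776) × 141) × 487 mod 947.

921

792 × 200 = 158400 ≡ 251 (mod 947)
251 - 631 = -380 ≡ 567 (mod 947)
567 + 776 = 1343 ≡ 396 (mod 947)
396 × 141 = 55836 ≡ 910 (mod 947)
910 × 487 = 443170 ≡ 921 (mod 947)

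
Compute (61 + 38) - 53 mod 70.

61 + 38 = 99 ≡ 29 (mod 70)
29 - 53 = -24 ≡ 46 (mod 70)

46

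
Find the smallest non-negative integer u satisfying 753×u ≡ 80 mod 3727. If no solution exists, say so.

599

gcd(753, 3727) = 1, so a unique solution mod 3727 exists.
753⁻¹ ≡ 1079 (mod 3727).
u ≡ 1079×80 ≡ 599 (mod 3727).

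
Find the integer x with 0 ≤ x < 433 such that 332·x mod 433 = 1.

30

433 = 1*332 + 101
332 = 3*101 + 29
101 = 3*29 + 14
29 = 2*14 + 1
14 = 14*1 + 0
gcd(332, 433) = 1, so the inverse exists.
Bézout: 1 = −23*433 + 30*332.
So 332⁻¹ ≡ 30 (mod 433).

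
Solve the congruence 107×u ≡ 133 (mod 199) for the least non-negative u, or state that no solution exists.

31

gcd(107, 199) = 1, so a unique solution mod 199 exists.
107⁻¹ ≡ 93 (mod 199).
u ≡ 93×133 ≡ 31 (mod 199).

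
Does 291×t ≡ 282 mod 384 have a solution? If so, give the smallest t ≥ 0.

gcd(291, 384) = 3, and 3 | 282, so solutions exist.
Divide through by 3: 97×t mod 128 = 94.
97⁻¹ ≡ 33 (mod 128).
t ≡ 33×94 ≡ 30 (mod 128).
The smallest non-negative solution is t = 30.

30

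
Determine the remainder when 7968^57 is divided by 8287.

57 in binary is 111001, i.e. 57 = 32 + 16 + 8 + 1.
7968^1 ≡ 7968 (mod 8287)
7968^2 ≡ 7968^2 = 63489024 ≡ 2317 (mod 8287)
7968^4 ≡ 2317^2 = 5368489 ≡ 6800 (mod 8287)
7968^8 ≡ 6800^2 = 46240000 ≡ 6827 (mod 8287)
7968^16 ≡ 6827^2 = 46607929 ≡ 1841 (mod 8287)
7968^32 ≡ 1841^2 = 3389281 ≡ 8185 (mod 8287)
7968^57 = 7968^32 × 7968^16 × 7968^8 × 7968^1 ≡ 8185 × 1841 × 6827 × 7968 (mod 8287).
Accumulate the product:
8185 × 1841 = 15068585 ≡ 2819
2819 × 6827 = 19245313 ≡ 2899
2899 × 7968 = 23099232 ≡ 3363

3363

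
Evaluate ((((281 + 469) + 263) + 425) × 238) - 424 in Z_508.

444

281 + 469 = 750 ≡ 242 (mod 508)
242 + 263 = 505
505 + 425 = 930 ≡ 422 (mod 508)
422 × 238 = 100436 ≡ 360 (mod 508)
360 - 424 = -64 ≡ 444 (mod 508)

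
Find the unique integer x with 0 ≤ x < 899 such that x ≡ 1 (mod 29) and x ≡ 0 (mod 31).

29⁻¹ mod 31: 29×15 ≡ 1 (mod 31), so 29⁻¹ ≡ 15.
x = 1 + 29×((0 − 1)×15 mod 31) = 1 + 29×16 = 465.
Check: 465 mod 29 = 1, 465 mod 31 = 0. ✓

465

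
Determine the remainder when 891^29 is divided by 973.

774

Compute successive squares:
29 in binary is 11101, i.e. 29 = 16 + 8 + 4 + 1.
891^1 ≡ 891 (mod 973)
891^2 ≡ 891^2 = 793881 ≡ 886 (mod 973)
891^4 ≡ 886^2 = 784996 ≡ 758 (mod 973)
891^8 ≡ 758^2 = 574564 ≡ 494 (mod 973)
891^16 ≡ 494^2 = 244036 ≡ 786 (mod 973)
891^29 = 891^16 · 891^8 · 891^4 · 891^1 ≡ 786 · 494 · 758 · 891 (mod 973).
Accumulate the product:
786 · 494 = 388284 ≡ 57
57 · 758 = 43206 ≡ 394
394 · 891 = 351054 ≡ 774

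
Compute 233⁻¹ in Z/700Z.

697

Run the extended Euclidean algorithm:
700 = 3*233 + 1
233 = 233*1 + 0
gcd(233, 700) = 1, so the inverse exists.
Back-substitute for 1:
1 = 1*700 − 3*233
So 233⁻¹ ≡ −3 ≡ 697 (mod 700).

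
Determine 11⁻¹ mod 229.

125

229 = 20×11 + 9
11 = 1×9 + 2
9 = 4×2 + 1
2 = 2×1 + 0
gcd(11, 229) = 1, so the inverse exists.
Bézout: 1 = 5×229 − 104×11.
So 11⁻¹ ≡ −104 ≡ 125 (mod 229).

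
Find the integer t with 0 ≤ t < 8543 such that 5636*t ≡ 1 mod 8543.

Apply the Euclidean algorithm and back-substitute:
8543 = 1×5636 + 2907
5636 = 1×2907 + 2729
2907 = 1×2729 + 178
2729 = 15×178 + 59
178 = 3×59 + 1
59 = 59×1 + 0
gcd(5636, 8543) = 1, so the inverse exists.
Back-substitute for 1:
1 = 1×178 − 3×59
  = −3×2729 + 46×178
  = 46×2907 − 49×2729
  = −49×5636 + 95×2907
  = 95×8543 − 144×5636
So 5636⁻¹ ≡ −144 ≡ 8399 (mod 8543).

8399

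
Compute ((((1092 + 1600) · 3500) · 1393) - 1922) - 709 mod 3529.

1838

1092 + 1600 = 2692
2692 · 3500 = 9422000 ≡ 3099 (mod 3529)
3099 · 1393 = 4316907 ≡ 940 (mod 3529)
940 - 1922 = -982 ≡ 2547 (mod 3529)
2547 - 709 = 1838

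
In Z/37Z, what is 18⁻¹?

35

37 = 2*18 + 1
18 = 18*1 + 0
gcd(18, 37) = 1, so the inverse exists.
Back-substitute for 1:
1 = 1*37 − 2*18
So 18⁻¹ ≡ −2 ≡ 35 (mod 37).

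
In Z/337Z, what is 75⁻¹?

By the extended Euclidean algorithm:
337 = 4·75 + 37
75 = 2·37 + 1
37 = 37·1 + 0
gcd(75, 337) = 1, so the inverse exists.
Back-substitute for 1:
1 = 1·75 − 2·37
  = −2·337 + 9·75
So 75⁻¹ ≡ 9 (mod 337).

9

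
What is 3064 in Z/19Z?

3064 = 161*19 + 5, so 3064 ≡ 5 (mod 19).

5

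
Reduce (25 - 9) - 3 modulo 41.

13

25 - 9 = 16
16 - 3 = 13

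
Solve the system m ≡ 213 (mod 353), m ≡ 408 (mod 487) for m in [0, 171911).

113879

353⁻¹ mod 487: 353×149 ≡ 1 (mod 487), so 353⁻¹ ≡ 149.
m = 213 + 353×((408 − 213)×149 mod 487) = 213 + 353×322 = 113879.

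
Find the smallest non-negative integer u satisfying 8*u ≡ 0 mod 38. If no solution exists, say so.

0

gcd(8, 38) = 2, and 2 | 0, so solutions exist.
Divide through by 2: 4*u = 0 (mod 19).
4⁻¹ ≡ 5 (mod 19).
u ≡ 5*0 ≡ 0 (mod 19).
The smallest non-negative solution is u = 0.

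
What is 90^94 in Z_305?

94 in binary is 1011110, i.e. 94 = 64 + 16 + 8 + 4 + 2.
90^1 ≡ 90 (mod 305)
90^2 ≡ 90^2 = 8100 ≡ 170 (mod 305)
90^4 ≡ 170^2 = 28900 ≡ 230 (mod 305)
90^8 ≡ 230^2 = 52900 ≡ 135 (mod 305)
90^16 ≡ 135^2 = 18225 ≡ 230 (mod 305)
90^32 ≡ 230^2 = 52900 ≡ 135 (mod 305)
90^64 ≡ 135^2 = 18225 ≡ 230 (mod 305)
90^94 = 90^64 × 90^16 × 90^8 × 90^4 × 90^2 ≡ 230 × 230 × 135 × 230 × 170 (mod 305).
Accumulate the product:
230 × 230 = 52900 ≡ 135
135 × 135 = 18225 ≡ 230
230 × 230 = 52900 ≡ 135
135 × 170 = 22950 ≡ 75

75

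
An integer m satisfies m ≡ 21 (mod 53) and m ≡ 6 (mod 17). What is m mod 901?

74

53⁻¹ mod 17: 53·9 ≡ 1 (mod 17), so 53⁻¹ ≡ 9.
m = 21 + 53·((6 − 21)·9 mod 17) = 21 + 53·1 = 74.
Check: 74 mod 53 = 21, 74 mod 17 = 6. ✓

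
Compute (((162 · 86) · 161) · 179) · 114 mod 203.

168

162 · 86 = 13932 ≡ 128 (mod 203)
128 · 161 = 20608 ≡ 105 (mod 203)
105 · 179 = 18795 ≡ 119 (mod 203)
119 · 114 = 13566 ≡ 168 (mod 203)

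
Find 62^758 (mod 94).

72

Compute successive squares:
758 in binary is 1011110110, i.e. 758 = 512 + 128 + 64 + 32 + 16 + 4 + 2.
62^1 ≡ 62 (mod 94)
62^2 ≡ 62^2 = 3844 ≡ 84 (mod 94)
62^4 ≡ 84^2 = 7056 ≡ 6 (mod 94)
62^8 ≡ 6^2 = 36 (mod 94)
62^16 ≡ 36^2 = 1296 ≡ 74 (mod 94)
62^32 ≡ 74^2 = 5476 ≡ 24 (mod 94)
62^64 ≡ 24^2 = 576 ≡ 12 (mod 94)
62^128 ≡ 12^2 = 144 ≡ 50 (mod 94)
62^256 ≡ 50^2 = 2500 ≡ 56 (mod 94)
62^512 ≡ 56^2 = 3136 ≡ 34 (mod 94)
62^758 = 62^512 · 62^128 · 62^64 · 62^32 · 62^16 · 62^4 · 62^2 ≡ 34 · 50 · 12 · 24 · 74 · 6 · 84 (mod 94).
Accumulate the product:
34 · 50 = 1700 ≡ 8
8 · 12 = 96 ≡ 2
2 · 24 = 48
48 · 74 = 3552 ≡ 74
74 · 6 = 444 ≡ 68
68 · 84 = 5712 ≡ 72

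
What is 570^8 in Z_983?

By square-and-multiply:
570^1 ≡ 570 (mod 983)
570^2 ≡ 570^2 = 324900 ≡ 510 (mod 983)
570^4 ≡ 510^2 = 260100 ≡ 588 (mod 983)
570^8 ≡ 588^2 = 345744 ≡ 711 (mod 983)
So 570^8 ≡ 711 (mod 983).

711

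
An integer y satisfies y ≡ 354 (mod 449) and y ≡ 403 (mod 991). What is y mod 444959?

124278

449⁻¹ mod 991: 449·309 ≡ 1 (mod 991), so 449⁻¹ ≡ 309.
y = 354 + 449·((403 − 354)·309 mod 991) = 354 + 449·276 = 124278.
Check: 124278 mod 449 = 354, 124278 mod 991 = 403. ✓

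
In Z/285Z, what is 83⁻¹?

182

Apply the Euclidean algorithm and back-substitute:
285 = 3×83 + 36
83 = 2×36 + 11
36 = 3×11 + 3
11 = 3×3 + 2
3 = 1×2 + 1
2 = 2×1 + 0
gcd(83, 285) = 1, so the inverse exists.
Bézout: 1 = 30×285 − 103×83.
So 83⁻¹ ≡ −103 ≡ 182 (mod 285).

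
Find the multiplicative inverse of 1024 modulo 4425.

3349

4425 = 4·1024 + 329
1024 = 3·329 + 37
329 = 8·37 + 33
37 = 1·33 + 4
33 = 8·4 + 1
4 = 4·1 + 0
gcd(1024, 4425) = 1, so the inverse exists.
Back-substitute for 1:
1 = 1·33 − 8·4
  = −8·37 + 9·33
  = 9·329 − 80·37
  = −80·1024 + 249·329
  = 249·4425 − 1076·1024
So 1024⁻¹ ≡ −1076 ≡ 3349 (mod 4425).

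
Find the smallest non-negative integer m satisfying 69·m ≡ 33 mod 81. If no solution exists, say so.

4

gcd(69, 81) = 3, and 3 | 33, so solutions exist.
Divide through by 3: 23·m ≡ 11 (mod 27).
23⁻¹ ≡ 20 (mod 27).
m ≡ 20·11 ≡ 4 (mod 27).
The smallest non-negative solution is m = 4.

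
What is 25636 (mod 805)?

25636 = 31·805 + 681, so 25636 ≡ 681 (mod 805).

681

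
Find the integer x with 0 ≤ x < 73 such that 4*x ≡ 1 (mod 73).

73 = 18·4 + 1
4 = 4·1 + 0
gcd(4, 73) = 1, so the inverse exists.
Bézout: 1 = 1·73 − 18·4.
So 4⁻¹ ≡ −18 ≡ 55 (mod 73).

55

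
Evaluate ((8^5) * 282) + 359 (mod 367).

242

(8)^5 ≡ 105 (mod 367)
105 * 282 = 29610 ≡ 250 (mod 367)
250 + 359 = 609 ≡ 242 (mod 367)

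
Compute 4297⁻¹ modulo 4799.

1520

By the extended Euclidean algorithm:
4799 = 1×4297 + 502
4297 = 8×502 + 281
502 = 1×281 + 221
281 = 1×221 + 60
221 = 3×60 + 41
60 = 1×41 + 19
41 = 2×19 + 3
19 = 6×3 + 1
3 = 3×1 + 0
gcd(4297, 4799) = 1, so the inverse exists.
Back-substitute for 1:
1 = 1×19 − 6×3
  = −6×41 + 13×19
  = 13×60 − 19×41
  = −19×221 + 70×60
  = 70×281 − 89×221
  = −89×502 + 159×281
  = 159×4297 − 1361×502
  = −1361×4799 + 1520×4297
So 4297⁻¹ ≡ 1520 (mod 4799).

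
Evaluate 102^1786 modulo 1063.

Compute successive squares:
102^1 ≡ 102 (mod 1063)
102^2 ≡ 102^2 = 10404 ≡ 837 (mod 1063)
102^4 ≡ 837^2 = 700569 ≡ 52 (mod 1063)
102^8 ≡ 52^2 = 2704 ≡ 578 (mod 1063)
102^16 ≡ 578^2 = 334084 ≡ 302 (mod 1063)
102^32 ≡ 302^2 = 91204 ≡ 849 (mod 1063)
102^64 ≡ 849^2 = 720801 ≡ 87 (mod 1063)
102^128 ≡ 87^2 = 7569 ≡ 128 (mod 1063)
102^256 ≡ 128^2 = 16384 ≡ 439 (mod 1063)
102^512 ≡ 439^2 = 192721 ≡ 318 (mod 1063)
102^1024 ≡ 318^2 = 101124 ≡ 139 (mod 1063)
102^1786 = 102^1024 × 102^512 × 102^128 × 102^64 × 102^32 × 102^16 × 102^8 × 102^2 ≡ 139 × 318 × 128 × 87 × 849 × 302 × 578 × 837 (mod 1063).
Accumulate the product:
139 × 318 = 44202 ≡ 619
619 × 128 = 79232 ≡ 570
570 × 87 = 49590 ≡ 692
692 × 849 = 587508 ≡ 732
732 × 302 = 221064 ≡ 1023
1023 × 578 = 591294 ≡ 266
266 × 837 = 222642 ≡ 475

475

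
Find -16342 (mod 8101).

-16342 = -3·8101 + 7961, so -16342 ≡ 7961 (mod 8101).

7961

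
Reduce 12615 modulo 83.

82

12615 = 151*83 + 82, so 12615 ≡ 82 (mod 83).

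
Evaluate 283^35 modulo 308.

283^1 ≡ 283 (mod 308)
283^2 ≡ 283^2 = 80089 ≡ 9 (mod 308)
283^4 ≡ 9^2 = 81 (mod 308)
283^8 ≡ 81^2 = 6561 ≡ 93 (mod 308)
283^16 ≡ 93^2 = 8649 ≡ 25 (mod 308)
283^32 ≡ 25^2 = 625 ≡ 9 (mod 308)
283^35 = 283^32 · 283^2 · 283^1 ≡ 9 · 9 · 283 (mod 308).
Accumulate the product:
9 · 9 = 81
81 · 283 = 22923 ≡ 131

131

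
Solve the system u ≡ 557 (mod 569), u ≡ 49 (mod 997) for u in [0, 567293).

569⁻¹ mod 997: 569·198 ≡ 1 (mod 997), so 569⁻¹ ≡ 198.
u = 557 + 569·((49 − 557)·198 mod 997) = 557 + 569·113 = 64854.

64854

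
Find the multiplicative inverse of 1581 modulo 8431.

5626

By the extended Euclidean algorithm:
8431 = 5*1581 + 526
1581 = 3*526 + 3
526 = 175*3 + 1
3 = 3*1 + 0
gcd(1581, 8431) = 1, so the inverse exists.
Back-substitute for 1:
1 = 1*526 − 175*3
  = −175*1581 + 526*526
  = 526*8431 − 2805*1581
So 1581⁻¹ ≡ −2805 ≡ 5626 (mod 8431).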